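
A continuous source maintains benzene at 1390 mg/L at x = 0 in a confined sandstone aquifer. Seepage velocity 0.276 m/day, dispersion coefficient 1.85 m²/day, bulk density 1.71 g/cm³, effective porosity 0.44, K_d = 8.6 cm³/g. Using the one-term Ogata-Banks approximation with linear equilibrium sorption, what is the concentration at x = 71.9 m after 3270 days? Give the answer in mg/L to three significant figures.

Retardation factor R = 1 + ρ_b·K_d/n = 1 + 1.71 × 8.6/0.44 = 34.42.
Sorption retards both mechanisms: v_R = v/R = 0.008019 m/day, D_R = D/R = 0.05375 m²/day.
v_R·t = 0.008019 × 3270 = 26.22213 m; 2√(D_R t) = 26.52 m; argument = (71.9 − 26.22213)/26.52 = 1.722.
C = C₀ × ½·erfc(1.722) = 1390 × 0.007440 = 10.3 mg/L.

10.3 mg/L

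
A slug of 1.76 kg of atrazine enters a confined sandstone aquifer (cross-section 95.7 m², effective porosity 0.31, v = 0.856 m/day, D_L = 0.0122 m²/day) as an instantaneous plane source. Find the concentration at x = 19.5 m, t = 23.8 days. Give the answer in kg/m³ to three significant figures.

For an instantaneous plane source, C(x,t) = M/(n_e·A·√(4πDt)) · exp(−(x−vt)²/(4Dt)), with n_e·A the pore (flow) area.
Plume center vt = 0.856 × 23.8 = 20.3728 m, so the well at 19.5 m is 0.8728 m upgradient of the peak.
√(4πDt) = 1.910 m, giving peak height M/(n_e·A·√(4πDt)) = 1.76/(0.31 × 95.7 × 1.910) = 0.03106 kg/m³.
(x−vt)²/(4Dt) = (-0.8728)²/(4 × 0.0122 × 23.8) = 0.6559; exp(−0.6559) = 0.5190.
C = 0.03106 × 0.5190 = 0.0161 kg/m³.

0.0161 kg/m³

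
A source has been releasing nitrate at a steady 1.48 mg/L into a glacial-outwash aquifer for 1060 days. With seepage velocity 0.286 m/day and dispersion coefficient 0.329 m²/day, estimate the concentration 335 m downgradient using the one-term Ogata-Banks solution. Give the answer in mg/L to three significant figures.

0.169 mg/L

For a continuous step input, C/C₀ ≈ ½·erfc((x−vt)/(2√(Dt))).
vt = 0.286 × 1060 = 303.16 m and 2√(Dt) = 2√(0.329 × 1060) = 37.35 m.
Argument (x−vt)/(2√(Dt)) = (335 − 303.16)/37.35 = 0.8525; ½·erfc(0.8525) = 0.1140.
C = 1.48 × 0.1140 = 0.169 mg/L.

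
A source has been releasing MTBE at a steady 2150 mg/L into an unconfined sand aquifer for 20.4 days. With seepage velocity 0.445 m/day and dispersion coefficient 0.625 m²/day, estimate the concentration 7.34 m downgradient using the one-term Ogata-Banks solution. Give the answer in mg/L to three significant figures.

1360 mg/L

For a continuous step input, C/C₀ ≈ ½·erfc((x−vt)/(2√(Dt))).
vt = 0.445 × 20.4 = 9.078 m and 2√(Dt) = 2√(0.625 × 20.4) = 7.141 m.
Argument (x−vt)/(2√(Dt)) = (7.34 − 9.078)/7.141 = -0.2434; ½·erfc(-0.2434) = 0.6347.
C = 2150 × 0.6347 = 1360 mg/L.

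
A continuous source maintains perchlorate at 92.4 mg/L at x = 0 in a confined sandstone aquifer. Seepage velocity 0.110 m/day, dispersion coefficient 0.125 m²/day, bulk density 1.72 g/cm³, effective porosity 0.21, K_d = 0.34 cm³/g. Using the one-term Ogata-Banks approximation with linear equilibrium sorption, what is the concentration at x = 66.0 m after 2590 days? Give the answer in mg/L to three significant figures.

70.3 mg/L

Retardation factor R = 1 + ρ_b·K_d/n = 1 + 1.72 × 0.34/0.21 = 3.785.
Sorption retards both mechanisms: v_R = v/R = 0.02906 m/day, D_R = D/R = 0.03303 m²/day.
v_R·t = 0.02906 × 2590 = 75.2654 m; 2√(D_R t) = 18.50 m; argument = (66.0 − 75.2654)/18.50 = -0.5008.
C = C₀ × ½·erfc(-0.5008) = 92.4 × 0.7606 = 70.3 mg/L.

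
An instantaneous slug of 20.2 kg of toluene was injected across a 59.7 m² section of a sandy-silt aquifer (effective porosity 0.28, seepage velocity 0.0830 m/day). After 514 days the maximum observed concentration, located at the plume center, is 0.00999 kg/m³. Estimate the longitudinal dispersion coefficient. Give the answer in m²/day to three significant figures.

2.27 m²/day

At the plume center C_max = M/(n_e·A·√(4πDt)), so D = M²/(4πt·(n_e·A·C_max)²).
n_e·A·C_max = 0.28 × 59.7 × 0.00999 = 0.1670 kg/m.
D = 20.2²/(4π × 514 × 0.1670²) = 2.27 m²/day.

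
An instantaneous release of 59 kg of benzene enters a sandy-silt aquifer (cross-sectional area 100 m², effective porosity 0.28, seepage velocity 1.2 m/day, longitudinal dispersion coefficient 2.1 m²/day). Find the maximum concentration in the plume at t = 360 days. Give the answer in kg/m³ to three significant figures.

0.0216 kg/m³

The peak of an instantaneous 1D plume sits at x = vt; there the Gaussian factor is 1 and C_max = M/(n_e·A·√(4πDt)), where n_e·A is the pore area the mass is dissolved in.
√(4πDt) = √(4π × 2.1 × 360) = 97.47 m, so C_max = 59/(0.28 × 100 × 97.47) = 0.0216 kg/m³.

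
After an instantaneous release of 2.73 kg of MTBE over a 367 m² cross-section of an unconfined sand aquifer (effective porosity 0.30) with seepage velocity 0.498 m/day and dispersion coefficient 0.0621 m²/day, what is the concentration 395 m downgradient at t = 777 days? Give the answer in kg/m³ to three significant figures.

For an instantaneous plane source, C(x,t) = M/(n_e·A·√(4πDt)) · exp(−(x−vt)²/(4Dt)), with n_e·A the pore (flow) area.
Plume center vt = 0.498 × 777 = 386.946 m, so the well at 395 m is 8.054 m downgradient of the peak.
√(4πDt) = 24.62 m, giving peak height M/(n_e·A·√(4πDt)) = 2.73/(0.30 × 367 × 24.62) = 0.001007 kg/m³.
(x−vt)²/(4Dt) = (8.054)²/(4 × 0.0621 × 777) = 0.3361; exp(−0.3361) = 0.7146.
C = 0.001007 × 0.7146 = 0.000720 kg/m³.

0.000720 kg/m³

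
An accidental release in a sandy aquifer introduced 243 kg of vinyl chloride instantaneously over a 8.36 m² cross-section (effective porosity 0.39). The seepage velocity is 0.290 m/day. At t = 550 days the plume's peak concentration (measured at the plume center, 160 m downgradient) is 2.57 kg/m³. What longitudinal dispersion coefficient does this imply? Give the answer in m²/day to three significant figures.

0.122 m²/day

At the plume center C_max = M/(n_e·A·√(4πDt)), so D = M²/(4πt·(n_e·A·C_max)²).
n_e·A·C_max = 0.39 × 8.36 × 2.57 = 8.379 kg/m.
D = 243²/(4π × 550 × 8.379²) = 0.122 m²/day.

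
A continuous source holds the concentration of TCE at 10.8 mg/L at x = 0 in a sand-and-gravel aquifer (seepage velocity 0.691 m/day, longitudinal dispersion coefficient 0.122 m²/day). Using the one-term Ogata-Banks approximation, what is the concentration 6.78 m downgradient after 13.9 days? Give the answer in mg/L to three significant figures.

10.1 mg/L

For a continuous step input, C/C₀ ≈ ½·erfc((x−vt)/(2√(Dt))).
vt = 0.691 × 13.9 = 9.6049 m and 2√(Dt) = 2√(0.122 × 13.9) = 2.604 m.
Argument (x−vt)/(2√(Dt)) = (6.78 − 9.6049)/2.604 = -1.085; ½·erfc(-1.085) = 0.9375.
C = 10.8 × 0.9375 = 10.1 mg/L.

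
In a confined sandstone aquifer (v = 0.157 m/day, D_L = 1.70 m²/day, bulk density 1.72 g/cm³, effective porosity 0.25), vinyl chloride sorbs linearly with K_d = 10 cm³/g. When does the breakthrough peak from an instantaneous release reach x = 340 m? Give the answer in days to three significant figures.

Retardation factor R = 1 + ρ_b·K_d/n = 1 + 1.72 × 10/0.25 = 69.80.
Sorption retards both mechanisms: v_R = v/R = 0.002249 m/day, D_R = D/R = 0.02436 m²/day.
Peak time from v_R²t² + 2D_R t − x² = 0: t = (√(D_R² + v_R²x²) − D_R)/v_R².
√(D_R² + v_R²x²) = √(0.02436² + 0.002249² × 340²) = 0.7650; v_R² = 5.058e-06.
t = (0.7650 − 0.02436)/5.058e-06 = 146000 days.

146000 days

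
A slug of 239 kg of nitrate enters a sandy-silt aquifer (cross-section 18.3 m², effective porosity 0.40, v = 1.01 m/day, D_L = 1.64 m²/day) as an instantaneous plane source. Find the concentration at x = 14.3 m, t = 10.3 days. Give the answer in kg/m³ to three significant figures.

For an instantaneous plane source, C(x,t) = M/(n_e·A·√(4πDt)) · exp(−(x−vt)²/(4Dt)), with n_e·A the pore (flow) area.
Plume center vt = 1.01 × 10.3 = 10.403 m, so the well at 14.3 m is 3.897 m downgradient of the peak.
√(4πDt) = 14.57 m, giving peak height M/(n_e·A·√(4πDt)) = 239/(0.40 × 18.3 × 14.57) = 2.241 kg/m³.
(x−vt)²/(4Dt) = (3.897)²/(4 × 1.64 × 10.3) = 0.2248; exp(−0.2248) = 0.7987.
C = 2.241 × 0.7987 = 1.79 kg/m³.

1.79 kg/m³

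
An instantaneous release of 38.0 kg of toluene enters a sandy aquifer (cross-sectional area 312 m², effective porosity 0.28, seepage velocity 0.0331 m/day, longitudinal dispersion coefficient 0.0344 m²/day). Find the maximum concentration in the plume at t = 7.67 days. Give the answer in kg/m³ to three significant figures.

The peak of an instantaneous 1D plume sits at x = vt; there the Gaussian factor is 1 and C_max = M/(n_e·A·√(4πDt)), where n_e·A is the pore area the mass is dissolved in.
√(4πDt) = √(4π × 0.0344 × 7.67) = 1.821 m, so C_max = 38.0/(0.28 × 312 × 1.821) = 0.239 kg/m³.

0.239 kg/m³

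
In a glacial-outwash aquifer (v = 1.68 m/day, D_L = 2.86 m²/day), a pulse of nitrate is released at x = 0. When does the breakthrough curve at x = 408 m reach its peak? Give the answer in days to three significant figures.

242 days

For the 1D instantaneous-source solution, setting ∂C/∂t = 0 at fixed x gives v²t² + 2Dt − x² = 0, so t = (√(D² + v²x²) − D)/v².
√(D² + v²x²) = √(2.86² + 1.68² × 408²) = 685.4; v² = 2.8224.
t = (685.4 − 2.86)/2.8224 = 242 days (vs. the pure-advection estimate x/v = 243 d).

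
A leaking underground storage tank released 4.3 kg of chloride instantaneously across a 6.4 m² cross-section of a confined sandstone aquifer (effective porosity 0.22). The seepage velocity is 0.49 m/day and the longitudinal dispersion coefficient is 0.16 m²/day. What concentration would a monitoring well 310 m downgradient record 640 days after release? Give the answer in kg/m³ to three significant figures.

For an instantaneous plane source, C(x,t) = M/(n_e·A·√(4πDt)) · exp(−(x−vt)²/(4Dt)), with n_e·A the pore (flow) area.
Plume center vt = 0.49 × 640 = 313.6 m, so the well at 310 m is 3.6 m upgradient of the peak.
√(4πDt) = 35.87 m, giving peak height M/(n_e·A·√(4πDt)) = 4.3/(0.22 × 6.4 × 35.87) = 0.08514 kg/m³.
(x−vt)²/(4Dt) = (-3.6)²/(4 × 0.16 × 640) = 0.03164; exp(−0.03164) = 0.9689.
C = 0.08514 × 0.9689 = 0.0825 kg/m³.

0.0825 kg/m³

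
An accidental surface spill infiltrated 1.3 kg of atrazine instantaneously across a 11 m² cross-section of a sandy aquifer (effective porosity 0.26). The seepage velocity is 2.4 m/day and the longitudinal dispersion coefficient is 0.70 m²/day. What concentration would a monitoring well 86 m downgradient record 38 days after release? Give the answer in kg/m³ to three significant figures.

0.0193 kg/m³

For an instantaneous plane source, C(x,t) = M/(n_e·A·√(4πDt)) · exp(−(x−vt)²/(4Dt)), with n_e·A the pore (flow) area.
Plume center vt = 2.4 × 38 = 91.2 m, so the well at 86 m is 5.2 m upgradient of the peak.
√(4πDt) = 18.28 m, giving peak height M/(n_e·A·√(4πDt)) = 1.3/(0.26 × 11 × 18.28) = 0.02487 kg/m³.
(x−vt)²/(4Dt) = (-5.2)²/(4 × 0.70 × 38) = 0.2541; exp(−0.2541) = 0.7756.
C = 0.02487 × 0.7756 = 0.0193 kg/m³.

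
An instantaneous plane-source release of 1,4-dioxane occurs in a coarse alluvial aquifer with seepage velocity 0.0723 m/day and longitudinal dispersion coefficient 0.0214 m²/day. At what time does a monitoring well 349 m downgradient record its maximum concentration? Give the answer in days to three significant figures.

4820 days

For the 1D instantaneous-source solution, setting ∂C/∂t = 0 at fixed x gives v²t² + 2Dt − x² = 0, so t = (√(D² + v²x²) − D)/v².
√(D² + v²x²) = √(0.0214² + 0.0723² × 349²) = 25.23; v² = 0.00522729.
t = (25.23 − 0.0214)/0.00522729 = 4820 days (vs. the pure-advection estimate x/v = 4830 d).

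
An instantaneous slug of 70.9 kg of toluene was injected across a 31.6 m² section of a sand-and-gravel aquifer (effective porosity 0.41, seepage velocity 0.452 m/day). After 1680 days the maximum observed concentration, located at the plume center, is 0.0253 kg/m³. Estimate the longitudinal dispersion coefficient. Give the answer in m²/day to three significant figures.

2.22 m²/day

At the plume center C_max = M/(n_e·A·√(4πDt)), so D = M²/(4πt·(n_e·A·C_max)²).
n_e·A·C_max = 0.41 × 31.6 × 0.0253 = 0.3278 kg/m.
D = 70.9²/(4π × 1680 × 0.3278²) = 2.22 m²/day.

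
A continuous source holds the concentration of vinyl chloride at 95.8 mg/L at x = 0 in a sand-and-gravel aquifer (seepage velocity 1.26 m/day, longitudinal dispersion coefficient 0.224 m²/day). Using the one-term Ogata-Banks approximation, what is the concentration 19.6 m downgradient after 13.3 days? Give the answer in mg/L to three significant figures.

11.7 mg/L

For a continuous step input, C/C₀ ≈ ½·erfc((x−vt)/(2√(Dt))).
vt = 1.26 × 13.3 = 16.758 m and 2√(Dt) = 2√(0.224 × 13.3) = 3.452 m.
Argument (x−vt)/(2√(Dt)) = (19.6 − 16.758)/3.452 = 0.8233; ½·erfc(0.8233) = 0.1221.
C = 95.8 × 0.1221 = 11.7 mg/L.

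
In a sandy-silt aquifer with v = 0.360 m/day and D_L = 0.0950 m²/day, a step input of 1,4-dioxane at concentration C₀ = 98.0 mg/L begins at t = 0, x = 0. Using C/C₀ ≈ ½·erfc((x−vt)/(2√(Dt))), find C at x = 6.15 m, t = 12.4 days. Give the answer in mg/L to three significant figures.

For a continuous step input, C/C₀ ≈ ½·erfc((x−vt)/(2√(Dt))).
vt = 0.360 × 12.4 = 4.464 m and 2√(Dt) = 2√(0.0950 × 12.4) = 2.171 m.
Argument (x−vt)/(2√(Dt)) = (6.15 − 4.464)/2.171 = 0.7766; ½·erfc(0.7766) = 0.1360.
C = 98.0 × 0.1360 = 13.3 mg/L.

13.3 mg/L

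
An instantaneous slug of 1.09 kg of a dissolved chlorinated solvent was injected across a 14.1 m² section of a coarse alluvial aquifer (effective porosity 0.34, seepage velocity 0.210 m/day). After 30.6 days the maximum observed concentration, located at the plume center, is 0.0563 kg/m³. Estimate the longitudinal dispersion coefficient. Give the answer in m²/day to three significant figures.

0.0424 m²/day

At the plume center C_max = M/(n_e·A·√(4πDt)), so D = M²/(4πt·(n_e·A·C_max)²).
n_e·A·C_max = 0.34 × 14.1 × 0.0563 = 0.2699 kg/m.
D = 1.09²/(4π × 30.6 × 0.2699²) = 0.0424 m²/day.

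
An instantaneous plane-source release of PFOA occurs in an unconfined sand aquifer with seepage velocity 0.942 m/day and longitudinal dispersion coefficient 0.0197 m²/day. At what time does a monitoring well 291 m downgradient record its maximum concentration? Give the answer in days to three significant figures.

309 days

For the 1D instantaneous-source solution, setting ∂C/∂t = 0 at fixed x gives v²t² + 2Dt − x² = 0, so t = (√(D² + v²x²) − D)/v².
√(D² + v²x²) = √(0.0197² + 0.942² × 291²) = 274.1; v² = 0.887364.
t = (274.1 − 0.0197)/0.887364 = 309 days (vs. the pure-advection estimate x/v = 309 d).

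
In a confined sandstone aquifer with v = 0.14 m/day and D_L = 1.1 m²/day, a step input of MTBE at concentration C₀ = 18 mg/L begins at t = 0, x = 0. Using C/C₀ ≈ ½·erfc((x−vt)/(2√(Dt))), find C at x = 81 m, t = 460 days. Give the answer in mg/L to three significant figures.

For a continuous step input, C/C₀ ≈ ½·erfc((x−vt)/(2√(Dt))).
vt = 0.14 × 460 = 64.4 m and 2√(Dt) = 2√(1.1 × 460) = 44.99 m.
Argument (x−vt)/(2√(Dt)) = (81 − 64.4)/44.99 = 0.3690; ½·erfc(0.3690) = 0.3009.
C = 18 × 0.3009 = 5.42 mg/L.

5.42 mg/L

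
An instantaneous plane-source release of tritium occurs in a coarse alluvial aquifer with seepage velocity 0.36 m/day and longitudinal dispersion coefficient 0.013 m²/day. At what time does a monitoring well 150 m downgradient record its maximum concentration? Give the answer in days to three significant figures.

For the 1D instantaneous-source solution, setting ∂C/∂t = 0 at fixed x gives v²t² + 2Dt − x² = 0, so t = (√(D² + v²x²) − D)/v².
√(D² + v²x²) = √(0.013² + 0.36² × 150²) = 54.00; v² = 0.1296.
t = (54.00 − 0.013)/0.1296 = 417 days (vs. the pure-advection estimate x/v = 417 d).

417 days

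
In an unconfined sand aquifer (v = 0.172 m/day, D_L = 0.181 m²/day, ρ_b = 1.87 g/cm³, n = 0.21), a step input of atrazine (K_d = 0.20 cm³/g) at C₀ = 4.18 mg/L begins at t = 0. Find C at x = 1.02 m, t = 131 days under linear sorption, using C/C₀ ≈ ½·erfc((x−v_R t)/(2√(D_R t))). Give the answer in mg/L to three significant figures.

4.00 mg/L

Retardation factor R = 1 + ρ_b·K_d/n = 1 + 1.87 × 0.20/0.21 = 2.781.
Sorption retards both mechanisms: v_R = v/R = 0.06185 m/day, D_R = D/R = 0.06508 m²/day.
v_R·t = 0.06185 × 131 = 8.10235 m; 2√(D_R t) = 5.840 m; argument = (1.02 − 8.10235)/5.840 = -1.213.
C = C₀ × ½·erfc(-1.213) = 4.18 × 0.9569 = 4.00 mg/L.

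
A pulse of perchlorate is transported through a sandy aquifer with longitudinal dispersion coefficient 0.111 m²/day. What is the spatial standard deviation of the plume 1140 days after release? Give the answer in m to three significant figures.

15.9 m

Dispersive spreading gives a Gaussian with σ² = 2Dt; advection only shifts the center.
σ = √(2 × 0.111 × 1140) = 15.9 m.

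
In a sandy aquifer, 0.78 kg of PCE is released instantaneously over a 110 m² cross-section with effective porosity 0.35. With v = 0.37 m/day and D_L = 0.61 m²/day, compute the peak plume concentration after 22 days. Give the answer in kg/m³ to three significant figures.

The peak of an instantaneous 1D plume sits at x = vt; there the Gaussian factor is 1 and C_max = M/(n_e·A·√(4πDt)), where n_e·A is the pore area the mass is dissolved in.
√(4πDt) = √(4π × 0.61 × 22) = 12.99 m, so C_max = 0.78/(0.35 × 110 × 12.99) = 0.00156 kg/m³.

0.00156 kg/m³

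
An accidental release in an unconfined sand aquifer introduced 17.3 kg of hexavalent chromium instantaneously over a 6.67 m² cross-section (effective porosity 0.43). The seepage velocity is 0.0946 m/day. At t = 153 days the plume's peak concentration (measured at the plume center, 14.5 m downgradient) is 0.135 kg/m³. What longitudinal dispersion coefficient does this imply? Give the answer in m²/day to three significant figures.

At the plume center C_max = M/(n_e·A·√(4πDt)), so D = M²/(4πt·(n_e·A·C_max)²).
n_e·A·C_max = 0.43 × 6.67 × 0.135 = 0.3872 kg/m.
D = 17.3²/(4π × 153 × 0.3872²) = 1.04 m²/day.

1.04 m²/day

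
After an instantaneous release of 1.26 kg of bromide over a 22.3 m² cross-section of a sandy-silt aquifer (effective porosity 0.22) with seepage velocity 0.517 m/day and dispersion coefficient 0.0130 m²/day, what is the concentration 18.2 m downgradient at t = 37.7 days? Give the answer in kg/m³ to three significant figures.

0.0442 kg/m³

For an instantaneous plane source, C(x,t) = M/(n_e·A·√(4πDt)) · exp(−(x−vt)²/(4Dt)), with n_e·A the pore (flow) area.
Plume center vt = 0.517 × 37.7 = 19.4909 m, so the well at 18.2 m is 1.2909 m upgradient of the peak.
√(4πDt) = 2.482 m, giving peak height M/(n_e·A·√(4πDt)) = 1.26/(0.22 × 22.3 × 2.482) = 0.1035 kg/m³.
(x−vt)²/(4Dt) = (-1.2909)²/(4 × 0.0130 × 37.7) = 0.8500; exp(−0.8500) = 0.4274.
C = 0.1035 × 0.4274 = 0.0442 kg/m³.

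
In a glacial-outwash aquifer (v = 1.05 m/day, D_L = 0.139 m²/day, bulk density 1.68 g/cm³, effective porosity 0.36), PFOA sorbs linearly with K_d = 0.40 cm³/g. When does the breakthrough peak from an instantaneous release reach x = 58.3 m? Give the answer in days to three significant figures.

159 days

Retardation factor R = 1 + ρ_b·K_d/n = 1 + 1.68 × 0.40/0.36 = 2.867.
Sorption retards both mechanisms: v_R = v/R = 0.3662 m/day, D_R = D/R = 0.04848 m²/day.
Peak time from v_R²t² + 2D_R t − x² = 0: t = (√(D_R² + v_R²x²) − D_R)/v_R².
√(D_R² + v_R²x²) = √(0.04848² + 0.3662² × 58.3²) = 21.35; v_R² = 0.1341.
t = (21.35 − 0.04848)/0.1341 = 159 days.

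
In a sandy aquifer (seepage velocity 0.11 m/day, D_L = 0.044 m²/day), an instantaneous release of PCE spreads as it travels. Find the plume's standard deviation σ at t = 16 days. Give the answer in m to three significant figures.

Dispersive spreading gives a Gaussian with σ² = 2Dt; advection only shifts the center.
σ = √(2 × 0.044 × 16) = 1.19 m.

1.19 m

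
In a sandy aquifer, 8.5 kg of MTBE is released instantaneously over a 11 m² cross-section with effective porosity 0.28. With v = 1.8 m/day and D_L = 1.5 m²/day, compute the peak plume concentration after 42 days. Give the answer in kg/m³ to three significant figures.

The peak of an instantaneous 1D plume sits at x = vt; there the Gaussian factor is 1 and C_max = M/(n_e·A·√(4πDt)), where n_e·A is the pore area the mass is dissolved in.
√(4πDt) = √(4π × 1.5 × 42) = 28.14 m, so C_max = 8.5/(0.28 × 11 × 28.14) = 0.0981 kg/m³.

0.0981 kg/m³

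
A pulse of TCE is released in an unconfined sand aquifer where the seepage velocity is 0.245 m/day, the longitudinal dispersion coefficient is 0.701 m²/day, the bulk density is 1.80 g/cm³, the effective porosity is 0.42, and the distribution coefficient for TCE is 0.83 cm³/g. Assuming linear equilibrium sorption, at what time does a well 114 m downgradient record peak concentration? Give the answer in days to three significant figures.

Retardation factor R = 1 + ρ_b·K_d/n = 1 + 1.80 × 0.83/0.42 = 4.557.
Sorption retards both mechanisms: v_R = v/R = 0.05376 m/day, D_R = D/R = 0.1538 m²/day.
Peak time from v_R²t² + 2D_R t − x² = 0: t = (√(D_R² + v_R²x²) − D_R)/v_R².
√(D_R² + v_R²x²) = √(0.1538² + 0.05376² × 114²) = 6.131; v_R² = 0.002890.
t = (6.131 − 0.1538)/0.002890 = 2070 days.

2070 days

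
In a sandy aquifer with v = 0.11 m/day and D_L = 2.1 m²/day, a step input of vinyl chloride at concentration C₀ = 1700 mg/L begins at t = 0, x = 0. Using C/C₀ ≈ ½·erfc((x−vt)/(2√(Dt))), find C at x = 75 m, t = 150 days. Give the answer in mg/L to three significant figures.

For a continuous step input, C/C₀ ≈ ½·erfc((x−vt)/(2√(Dt))).
vt = 0.11 × 150 = 16.5 m and 2√(Dt) = 2√(2.1 × 150) = 35.50 m.
Argument (x−vt)/(2√(Dt)) = (75 − 16.5)/35.50 = 1.648; ½·erfc(1.648) = 0.009887.
C = 1700 × 0.009887 = 16.8 mg/L.

16.8 mg/L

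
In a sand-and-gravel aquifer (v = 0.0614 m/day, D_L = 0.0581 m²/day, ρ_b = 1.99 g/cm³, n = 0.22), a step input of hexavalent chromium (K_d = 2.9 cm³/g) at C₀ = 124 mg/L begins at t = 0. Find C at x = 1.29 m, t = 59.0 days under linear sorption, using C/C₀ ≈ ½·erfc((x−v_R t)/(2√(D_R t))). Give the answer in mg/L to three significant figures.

Retardation factor R = 1 + ρ_b·K_d/n = 1 + 1.99 × 2.9/0.22 = 27.23.
Sorption retards both mechanisms: v_R = v/R = 0.002255 m/day, D_R = D/R = 0.002134 m²/day.
v_R·t = 0.002255 × 59.0 = 0.133045 m; 2√(D_R t) = 0.7097 m; argument = (1.29 − 0.133045)/0.7097 = 1.630.
C = C₀ × ½·erfc(1.630) = 124 × 0.01058 = 1.31 mg/L.

1.31 mg/L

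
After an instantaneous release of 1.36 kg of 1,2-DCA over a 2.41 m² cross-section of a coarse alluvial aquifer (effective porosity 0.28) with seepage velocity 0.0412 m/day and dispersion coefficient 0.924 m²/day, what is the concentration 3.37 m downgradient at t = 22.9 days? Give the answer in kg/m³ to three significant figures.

For an instantaneous plane source, C(x,t) = M/(n_e·A·√(4πDt)) · exp(−(x−vt)²/(4Dt)), with n_e·A the pore (flow) area.
Plume center vt = 0.0412 × 22.9 = 0.94348 m, so the well at 3.37 m is 2.42652 m downgradient of the peak.
√(4πDt) = 16.31 m, giving peak height M/(n_e·A·√(4πDt)) = 1.36/(0.28 × 2.41 × 16.31) = 0.1236 kg/m³.
(x−vt)²/(4Dt) = (2.42652)²/(4 × 0.924 × 22.9) = 0.06957; exp(−0.06957) = 0.9328.
C = 0.1236 × 0.9328 = 0.115 kg/m³.

0.115 kg/m³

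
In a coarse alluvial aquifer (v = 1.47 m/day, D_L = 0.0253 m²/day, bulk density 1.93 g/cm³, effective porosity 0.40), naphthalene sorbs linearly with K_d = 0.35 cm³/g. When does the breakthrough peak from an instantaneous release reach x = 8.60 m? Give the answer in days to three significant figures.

Retardation factor R = 1 + ρ_b·K_d/n = 1 + 1.93 × 0.35/0.40 = 2.689.
Sorption retards both mechanisms: v_R = v/R = 0.5467 m/day, D_R = D/R = 0.009409 m²/day.
Peak time from v_R²t² + 2D_R t − x² = 0: t = (√(D_R² + v_R²x²) − D_R)/v_R².
√(D_R² + v_R²x²) = √(0.009409² + 0.5467² × 8.60²) = 4.702; v_R² = 0.2989.
t = (4.702 − 0.009409)/0.2989 = 15.7 days.

15.7 days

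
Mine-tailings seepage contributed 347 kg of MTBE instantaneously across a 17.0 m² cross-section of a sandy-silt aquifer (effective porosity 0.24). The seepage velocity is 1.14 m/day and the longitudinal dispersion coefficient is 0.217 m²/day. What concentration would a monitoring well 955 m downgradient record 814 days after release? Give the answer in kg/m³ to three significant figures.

For an instantaneous plane source, C(x,t) = M/(n_e·A·√(4πDt)) · exp(−(x−vt)²/(4Dt)), with n_e·A the pore (flow) area.
Plume center vt = 1.14 × 814 = 927.96 m, so the well at 955 m is 27.04 m downgradient of the peak.
√(4πDt) = 47.11 m, giving peak height M/(n_e·A·√(4πDt)) = 347/(0.24 × 17.0 × 47.11) = 1.805 kg/m³.
(x−vt)²/(4Dt) = (27.04)²/(4 × 0.217 × 814) = 1.035; exp(−1.035) = 0.3552.
C = 1.805 × 0.3552 = 0.641 kg/m³.

0.641 kg/m³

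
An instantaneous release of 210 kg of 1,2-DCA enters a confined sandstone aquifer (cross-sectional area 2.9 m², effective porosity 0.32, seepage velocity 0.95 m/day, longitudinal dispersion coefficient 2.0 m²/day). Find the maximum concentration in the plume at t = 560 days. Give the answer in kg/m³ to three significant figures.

The peak of an instantaneous 1D plume sits at x = vt; there the Gaussian factor is 1 and C_max = M/(n_e·A·√(4πDt)), where n_e·A is the pore area the mass is dissolved in.
√(4πDt) = √(4π × 2.0 × 560) = 118.6 m, so C_max = 210/(0.32 × 2.9 × 118.6) = 1.91 kg/m³.

1.91 kg/m³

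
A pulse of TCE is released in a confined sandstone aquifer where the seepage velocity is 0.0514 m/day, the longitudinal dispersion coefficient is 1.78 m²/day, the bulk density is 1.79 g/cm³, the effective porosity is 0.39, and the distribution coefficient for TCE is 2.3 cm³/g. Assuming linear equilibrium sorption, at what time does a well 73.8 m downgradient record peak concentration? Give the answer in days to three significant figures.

10500 days

Retardation factor R = 1 + ρ_b·K_d/n = 1 + 1.79 × 2.3/0.39 = 11.56.
Sorption retards both mechanisms: v_R = v/R = 0.004446 m/day, D_R = D/R = 0.1540 m²/day.
Peak time from v_R²t² + 2D_R t − x² = 0: t = (√(D_R² + v_R²x²) − D_R)/v_R².
√(D_R² + v_R²x²) = √(0.1540² + 0.004446² × 73.8²) = 0.3625; v_R² = 1.977e-05.
t = (0.3625 − 0.1540)/1.977e-05 = 10500 days.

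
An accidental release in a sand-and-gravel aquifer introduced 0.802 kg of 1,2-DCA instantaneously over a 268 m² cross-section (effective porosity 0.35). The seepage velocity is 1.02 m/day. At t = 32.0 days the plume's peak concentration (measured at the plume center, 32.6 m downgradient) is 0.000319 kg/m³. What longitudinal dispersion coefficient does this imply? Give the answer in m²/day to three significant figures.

1.79 m²/day

At the plume center C_max = M/(n_e·A·√(4πDt)), so D = M²/(4πt·(n_e·A·C_max)²).
n_e·A·C_max = 0.35 × 268 × 0.000319 = 0.02992 kg/m.
D = 0.802²/(4π × 32.0 × 0.02992²) = 1.79 m²/day.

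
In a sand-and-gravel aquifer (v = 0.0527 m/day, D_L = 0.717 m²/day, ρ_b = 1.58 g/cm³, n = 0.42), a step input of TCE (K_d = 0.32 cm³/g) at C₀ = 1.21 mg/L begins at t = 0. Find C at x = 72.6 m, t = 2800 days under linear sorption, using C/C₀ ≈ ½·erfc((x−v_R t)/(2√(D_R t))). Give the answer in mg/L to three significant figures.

Retardation factor R = 1 + ρ_b·K_d/n = 1 + 1.58 × 0.32/0.42 = 2.204.
Sorption retards both mechanisms: v_R = v/R = 0.02391 m/day, D_R = D/R = 0.3253 m²/day.
v_R·t = 0.02391 × 2800 = 66.948 m; 2√(D_R t) = 60.36 m; argument = (72.6 − 66.948)/60.36 = 0.09364.
C = C₀ × ½·erfc(0.09364) = 1.21 × 0.4473 = 0.541 mg/L.

0.541 mg/L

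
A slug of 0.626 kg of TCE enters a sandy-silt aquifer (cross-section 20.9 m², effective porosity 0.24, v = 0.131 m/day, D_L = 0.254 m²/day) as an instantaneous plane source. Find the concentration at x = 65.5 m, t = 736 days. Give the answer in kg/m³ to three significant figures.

0.000717 kg/m³

For an instantaneous plane source, C(x,t) = M/(n_e·A·√(4πDt)) · exp(−(x−vt)²/(4Dt)), with n_e·A the pore (flow) area.
Plume center vt = 0.131 × 736 = 96.416 m, so the well at 65.5 m is 30.916 m upgradient of the peak.
√(4πDt) = 48.47 m, giving peak height M/(n_e·A·√(4πDt)) = 0.626/(0.24 × 20.9 × 48.47) = 0.002575 kg/m³.
(x−vt)²/(4Dt) = (-30.916)²/(4 × 0.254 × 736) = 1.278; exp(−1.278) = 0.2786.
C = 0.002575 × 0.2786 = 0.000717 kg/m³.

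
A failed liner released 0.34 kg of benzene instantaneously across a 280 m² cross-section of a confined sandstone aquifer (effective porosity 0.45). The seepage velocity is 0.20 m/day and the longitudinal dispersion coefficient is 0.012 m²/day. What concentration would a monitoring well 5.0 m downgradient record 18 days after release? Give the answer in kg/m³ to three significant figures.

0.000169 kg/m³

For an instantaneous plane source, C(x,t) = M/(n_e·A·√(4πDt)) · exp(−(x−vt)²/(4Dt)), with n_e·A the pore (flow) area.
Plume center vt = 0.20 × 18 = 3.6 m, so the well at 5.0 m is 1.4 m downgradient of the peak.
√(4πDt) = 1.648 m, giving peak height M/(n_e·A·√(4πDt)) = 0.34/(0.45 × 280 × 1.648) = 0.001637 kg/m³.
(x−vt)²/(4Dt) = (1.4)²/(4 × 0.012 × 18) = 2.269; exp(−2.269) = 0.1034.
C = 0.001637 × 0.1034 = 0.000169 kg/m³.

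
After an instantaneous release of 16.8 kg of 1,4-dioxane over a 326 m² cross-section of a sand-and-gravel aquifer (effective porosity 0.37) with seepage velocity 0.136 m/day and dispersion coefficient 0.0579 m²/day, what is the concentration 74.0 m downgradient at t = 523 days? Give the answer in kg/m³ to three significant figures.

For an instantaneous plane source, C(x,t) = M/(n_e·A·√(4πDt)) · exp(−(x−vt)²/(4Dt)), with n_e·A the pore (flow) area.
Plume center vt = 0.136 × 523 = 71.128 m, so the well at 74.0 m is 2.872 m downgradient of the peak.
√(4πDt) = 19.51 m, giving peak height M/(n_e·A·√(4πDt)) = 16.8/(0.37 × 326 × 19.51) = 0.007139 kg/m³.
(x−vt)²/(4Dt) = (2.872)²/(4 × 0.0579 × 523) = 0.06810; exp(−0.06810) = 0.9342.
C = 0.007139 × 0.9342 = 0.00667 kg/m³.

0.00667 kg/m³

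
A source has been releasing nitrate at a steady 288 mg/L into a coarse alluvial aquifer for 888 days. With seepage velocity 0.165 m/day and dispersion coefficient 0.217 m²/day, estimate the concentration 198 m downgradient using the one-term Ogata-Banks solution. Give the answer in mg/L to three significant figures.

For a continuous step input, C/C₀ ≈ ½·erfc((x−vt)/(2√(Dt))).
vt = 0.165 × 888 = 146.52 m and 2√(Dt) = 2√(0.217 × 888) = 27.76 m.
Argument (x−vt)/(2√(Dt)) = (198 − 146.52)/27.76 = 1.854; ½·erfc(1.854) = 0.004371.
C = 288 × 0.004371 = 1.26 mg/L.

1.26 mg/L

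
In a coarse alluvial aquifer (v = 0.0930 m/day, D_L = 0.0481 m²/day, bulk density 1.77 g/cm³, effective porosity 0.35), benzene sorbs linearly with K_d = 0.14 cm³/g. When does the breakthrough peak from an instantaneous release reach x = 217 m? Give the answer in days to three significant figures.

Retardation factor R = 1 + ρ_b·K_d/n = 1 + 1.77 × 0.14/0.35 = 1.708.
Sorption retards both mechanisms: v_R = v/R = 0.05445 m/day, D_R = D/R = 0.02816 m²/day.
Peak time from v_R²t² + 2D_R t − x² = 0: t = (√(D_R² + v_R²x²) − D_R)/v_R².
√(D_R² + v_R²x²) = √(0.02816² + 0.05445² × 217²) = 11.82; v_R² = 0.002965.
t = (11.82 − 0.02816)/0.002965 = 3980 days.

3980 days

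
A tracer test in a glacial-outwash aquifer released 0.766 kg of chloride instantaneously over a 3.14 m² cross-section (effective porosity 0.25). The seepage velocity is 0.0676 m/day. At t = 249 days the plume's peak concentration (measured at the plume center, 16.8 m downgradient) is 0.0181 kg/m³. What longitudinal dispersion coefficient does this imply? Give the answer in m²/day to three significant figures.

0.929 m²/day

At the plume center C_max = M/(n_e·A·√(4πDt)), so D = M²/(4πt·(n_e·A·C_max)²).
n_e·A·C_max = 0.25 × 3.14 × 0.0181 = 0.01421 kg/m.
D = 0.766²/(4π × 249 × 0.01421²) = 0.929 m²/day.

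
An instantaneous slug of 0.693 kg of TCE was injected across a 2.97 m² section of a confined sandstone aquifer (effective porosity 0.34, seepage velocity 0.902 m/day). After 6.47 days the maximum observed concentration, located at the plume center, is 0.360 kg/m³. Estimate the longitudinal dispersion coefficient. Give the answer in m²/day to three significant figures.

At the plume center C_max = M/(n_e·A·√(4πDt)), so D = M²/(4πt·(n_e·A·C_max)²).
n_e·A·C_max = 0.34 × 2.97 × 0.360 = 0.3635 kg/m.
D = 0.693²/(4π × 6.47 × 0.3635²) = 0.0447 m²/day.

0.0447 m²/day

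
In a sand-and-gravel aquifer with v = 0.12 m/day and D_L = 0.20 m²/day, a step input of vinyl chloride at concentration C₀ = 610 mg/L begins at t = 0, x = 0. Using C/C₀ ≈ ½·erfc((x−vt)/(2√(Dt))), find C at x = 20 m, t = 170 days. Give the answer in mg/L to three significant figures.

For a continuous step input, C/C₀ ≈ ½·erfc((x−vt)/(2√(Dt))).
vt = 0.12 × 170 = 20.4 m and 2√(Dt) = 2√(0.20 × 170) = 11.66 m.
Argument (x−vt)/(2√(Dt)) = (20 − 20.4)/11.66 = -0.03431; ½·erfc(-0.03431) = 0.5193.
C = 610 × 0.5193 = 317 mg/L.

317 mg/L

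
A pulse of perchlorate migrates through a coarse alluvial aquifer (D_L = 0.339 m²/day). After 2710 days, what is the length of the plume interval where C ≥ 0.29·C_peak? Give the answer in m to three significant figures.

The plume is Gaussian with σ = √(2Dt) = √(2 × 0.339 × 2710) = 42.86 m.
C/C_peak = exp(−Δx²/(2σ²)) = 0.29 ⇒ Δx = σ·√(−2 ln 0.29) = 42.86 × 1.573 = 67.42 m.
Width = 2Δx = 135 m.

135 m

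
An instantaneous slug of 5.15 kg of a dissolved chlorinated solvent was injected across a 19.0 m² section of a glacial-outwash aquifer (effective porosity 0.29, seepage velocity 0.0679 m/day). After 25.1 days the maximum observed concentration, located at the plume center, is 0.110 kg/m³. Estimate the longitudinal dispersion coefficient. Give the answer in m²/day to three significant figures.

At the plume center C_max = M/(n_e·A·√(4πDt)), so D = M²/(4πt·(n_e·A·C_max)²).
n_e·A·C_max = 0.29 × 19.0 × 0.110 = 0.6061 kg/m.
D = 5.15²/(4π × 25.1 × 0.6061²) = 0.229 m²/day.

0.229 m²/day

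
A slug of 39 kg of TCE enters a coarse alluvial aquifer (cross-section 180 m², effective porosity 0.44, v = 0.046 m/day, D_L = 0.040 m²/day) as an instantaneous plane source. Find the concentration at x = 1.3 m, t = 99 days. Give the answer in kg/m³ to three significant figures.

0.0358 kg/m³

For an instantaneous plane source, C(x,t) = M/(n_e·A·√(4πDt)) · exp(−(x−vt)²/(4Dt)), with n_e·A the pore (flow) area.
Plume center vt = 0.046 × 99 = 4.554 m, so the well at 1.3 m is 3.254 m upgradient of the peak.
√(4πDt) = 7.054 m, giving peak height M/(n_e·A·√(4πDt)) = 39/(0.44 × 180 × 7.054) = 0.06981 kg/m³.
(x−vt)²/(4Dt) = (-3.254)²/(4 × 0.040 × 99) = 0.6685; exp(−0.6685) = 0.5125.
C = 0.06981 × 0.5125 = 0.0358 kg/m³.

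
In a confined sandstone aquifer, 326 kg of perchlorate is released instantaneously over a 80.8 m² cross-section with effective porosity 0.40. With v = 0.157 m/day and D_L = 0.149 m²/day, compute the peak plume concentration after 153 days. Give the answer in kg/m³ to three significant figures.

The peak of an instantaneous 1D plume sits at x = vt; there the Gaussian factor is 1 and C_max = M/(n_e·A·√(4πDt)), where n_e·A is the pore area the mass is dissolved in.
√(4πDt) = √(4π × 0.149 × 153) = 16.93 m, so C_max = 326/(0.40 × 80.8 × 16.93) = 0.596 kg/m³.

0.596 kg/m³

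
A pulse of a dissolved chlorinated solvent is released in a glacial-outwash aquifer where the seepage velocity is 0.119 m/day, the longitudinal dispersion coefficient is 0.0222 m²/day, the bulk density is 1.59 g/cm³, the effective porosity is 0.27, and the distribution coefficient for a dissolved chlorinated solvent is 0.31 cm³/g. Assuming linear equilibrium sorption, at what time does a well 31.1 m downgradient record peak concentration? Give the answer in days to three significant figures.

734 days

Retardation factor R = 1 + ρ_b·K_d/n = 1 + 1.59 × 0.31/0.27 = 2.826.
Sorption retards both mechanisms: v_R = v/R = 0.04211 m/day, D_R = D/R = 0.007856 m²/day.
Peak time from v_R²t² + 2D_R t − x² = 0: t = (√(D_R² + v_R²x²) − D_R)/v_R².
√(D_R² + v_R²x²) = √(0.007856² + 0.04211² × 31.1²) = 1.310; v_R² = 0.001773.
t = (1.310 − 0.007856)/0.001773 = 734 days.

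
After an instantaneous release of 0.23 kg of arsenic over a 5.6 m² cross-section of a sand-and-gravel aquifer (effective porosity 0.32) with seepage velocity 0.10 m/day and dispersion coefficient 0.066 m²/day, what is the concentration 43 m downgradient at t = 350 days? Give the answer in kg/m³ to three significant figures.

0.00377 kg/m³

For an instantaneous plane source, C(x,t) = M/(n_e·A·√(4πDt)) · exp(−(x−vt)²/(4Dt)), with n_e·A the pore (flow) area.
Plume center vt = 0.10 × 350 = 35 m, so the well at 43 m is 8 m downgradient of the peak.
√(4πDt) = 17.04 m, giving peak height M/(n_e·A·√(4πDt)) = 0.23/(0.32 × 5.6 × 17.04) = 0.007532 kg/m³.
(x−vt)²/(4Dt) = (8)²/(4 × 0.066 × 350) = 0.6926; exp(−0.6926) = 0.5003.
C = 0.007532 × 0.5003 = 0.00377 kg/m³.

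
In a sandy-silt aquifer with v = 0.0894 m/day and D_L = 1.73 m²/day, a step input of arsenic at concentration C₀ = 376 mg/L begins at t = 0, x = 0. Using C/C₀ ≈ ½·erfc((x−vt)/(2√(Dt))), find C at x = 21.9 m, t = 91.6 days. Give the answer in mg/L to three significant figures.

For a continuous step input, C/C₀ ≈ ½·erfc((x−vt)/(2√(Dt))).
vt = 0.0894 × 91.6 = 8.18904 m and 2√(Dt) = 2√(1.73 × 91.6) = 25.18 m.
Argument (x−vt)/(2√(Dt)) = (21.9 − 8.18904)/25.18 = 0.5445; ½·erfc(0.5445) = 0.2206.
C = 376 × 0.2206 = 82.9 mg/L.

82.9 mg/L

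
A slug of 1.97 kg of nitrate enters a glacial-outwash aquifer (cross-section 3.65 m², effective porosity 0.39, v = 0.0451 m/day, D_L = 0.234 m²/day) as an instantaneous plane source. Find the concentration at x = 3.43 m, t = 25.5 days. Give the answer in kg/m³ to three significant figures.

0.129 kg/m³

For an instantaneous plane source, C(x,t) = M/(n_e·A·√(4πDt)) · exp(−(x−vt)²/(4Dt)), with n_e·A the pore (flow) area.
Plume center vt = 0.0451 × 25.5 = 1.15005 m, so the well at 3.43 m is 2.27995 m downgradient of the peak.
√(4πDt) = 8.659 m, giving peak height M/(n_e·A·√(4πDt)) = 1.97/(0.39 × 3.65 × 8.659) = 0.1598 kg/m³.
(x−vt)²/(4Dt) = (2.27995)²/(4 × 0.234 × 25.5) = 0.2178; exp(−0.2178) = 0.8043.
C = 0.1598 × 0.8043 = 0.129 kg/m³.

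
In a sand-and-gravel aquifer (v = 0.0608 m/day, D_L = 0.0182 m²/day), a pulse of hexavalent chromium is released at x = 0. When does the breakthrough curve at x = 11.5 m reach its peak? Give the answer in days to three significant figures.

184 days

For the 1D instantaneous-source solution, setting ∂C/∂t = 0 at fixed x gives v²t² + 2Dt − x² = 0, so t = (√(D² + v²x²) − D)/v².
√(D² + v²x²) = √(0.0182² + 0.0608² × 11.5²) = 0.6994; v² = 0.00369664.
t = (0.6994 − 0.0182)/0.00369664 = 184 days (vs. the pure-advection estimate x/v = 189 d).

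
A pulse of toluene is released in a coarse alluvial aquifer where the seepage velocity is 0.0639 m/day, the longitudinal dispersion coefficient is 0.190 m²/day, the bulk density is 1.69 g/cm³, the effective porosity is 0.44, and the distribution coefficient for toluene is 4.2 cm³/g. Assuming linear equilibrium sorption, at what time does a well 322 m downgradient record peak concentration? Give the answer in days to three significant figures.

85500 days

Retardation factor R = 1 + ρ_b·K_d/n = 1 + 1.69 × 4.2/0.44 = 17.13.
Sorption retards both mechanisms: v_R = v/R = 0.003730 m/day, D_R = D/R = 0.01109 m²/day.
Peak time from v_R²t² + 2D_R t − x² = 0: t = (√(D_R² + v_R²x²) − D_R)/v_R².
√(D_R² + v_R²x²) = √(0.01109² + 0.003730² × 322²) = 1.201; v_R² = 1.391e-05.
t = (1.201 − 0.01109)/1.391e-05 = 85500 days.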